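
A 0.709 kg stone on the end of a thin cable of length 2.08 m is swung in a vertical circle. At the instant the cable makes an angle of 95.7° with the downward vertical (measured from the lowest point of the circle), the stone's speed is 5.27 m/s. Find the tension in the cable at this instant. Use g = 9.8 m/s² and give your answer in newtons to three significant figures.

Take the radial direction toward the centre of the circle as positive. The component of the weight along the string toward the centre is −mg cos φ (φ measured from the bottom), so Newton's second law along the string gives T − mg cos φ = m v²/r.
cos 95.7° = -0.09932, so T = m(v²/r + g cos φ) = 0.709 × ((5.27)²/2.08 + 9.8 × -0.09932) = 0.709 × (13.35 + (-0.9733)) = 0.709 × 12.38 = 8.777 N.

8.78 N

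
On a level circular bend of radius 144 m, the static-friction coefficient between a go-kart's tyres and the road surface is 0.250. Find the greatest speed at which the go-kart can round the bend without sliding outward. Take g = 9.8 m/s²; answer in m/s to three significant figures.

18.8 m/s

The only inward force on a level bend is static friction, so at the limit f_s = μ_s N = μ_s m g = m v²/r.
Mass cancels: v_max = √(μ_s g r) = √(0.250 × 9.8 × 144) = √352.8 = 18.78 m/s.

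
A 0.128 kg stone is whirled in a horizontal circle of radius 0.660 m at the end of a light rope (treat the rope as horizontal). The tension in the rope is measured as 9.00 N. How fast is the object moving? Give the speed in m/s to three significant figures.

T = m v²/r ⇒ v = √(T r / m) = √(9.00 × 0.660 / 0.128) = √46.41 = 6.812 m/s.

6.81 m/s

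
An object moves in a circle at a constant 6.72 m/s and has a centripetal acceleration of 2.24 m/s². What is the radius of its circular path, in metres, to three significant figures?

a_c = v²/r ⇒ r = v²/a_c = (6.72)²/2.24 = 45.16/2.24 = 20.16 m.

20.2 m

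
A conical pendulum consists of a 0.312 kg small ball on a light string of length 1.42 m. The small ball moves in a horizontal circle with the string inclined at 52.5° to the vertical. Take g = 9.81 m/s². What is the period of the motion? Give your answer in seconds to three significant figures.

r = L sinθ = 1.127 m. From T sinθ = mω²r and T cosθ = mg: tanθ = ω²r/g, so ω² = g tanθ / r = g/(L cosθ).
ω = √(g/(L cosθ)) = √(9.81/(1.42 × 0.6088)) = √11.35 = 3.369 rad/s.
Period = 2π/ω = 1.865 s.

1.87 s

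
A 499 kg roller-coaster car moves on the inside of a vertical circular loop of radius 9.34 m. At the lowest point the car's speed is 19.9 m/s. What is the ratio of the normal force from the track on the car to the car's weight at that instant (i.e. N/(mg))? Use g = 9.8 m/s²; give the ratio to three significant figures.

5.33

At the bottom, N − mg = mv²/r, so N = m(v²/r + g) and N/(mg) = v²/(rg) + 1 = (19.9)²/(9.34 × 9.8) + 1 = 4.326 + 1 = 5.326.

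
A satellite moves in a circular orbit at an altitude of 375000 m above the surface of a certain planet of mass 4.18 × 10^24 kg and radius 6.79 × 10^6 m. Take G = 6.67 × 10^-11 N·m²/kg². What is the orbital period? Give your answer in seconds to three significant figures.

7220 s

r = R + h = 6.79 × 10^6 + 375000 = 7.165 × 10^6 m. Gravity provides the centripetal force: G M m / r² = m v² / r ⇒ v = √(GM/r) = 6238 m/s.
T = 2πr/v = 2π × 7.165 × 10^6 / 6238 = 7217 s.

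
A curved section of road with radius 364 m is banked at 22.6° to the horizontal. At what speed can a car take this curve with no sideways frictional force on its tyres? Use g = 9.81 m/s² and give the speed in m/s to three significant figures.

On a frictionless banked curve, N sinθ = mv²/r and N cosθ = mg, so tanθ = v²/(rg).
v = √(r g tanθ) = √(364 × 9.81 × tan 22.6°) = √(364 × 9.81 × 0.4163) = √1486 = 38.55 m/s.

38.6 m/s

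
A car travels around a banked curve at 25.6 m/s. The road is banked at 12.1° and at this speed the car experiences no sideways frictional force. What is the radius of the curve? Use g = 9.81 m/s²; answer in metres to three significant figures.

312 m

Frictionless banking: tanθ = v²/(rg), so r = v²/(g tanθ).
r = (25.6)²/(9.81 × tan 12.1°) = 655.4/(9.81 × 0.2144) = 655.4/2.103 = 311.6 m.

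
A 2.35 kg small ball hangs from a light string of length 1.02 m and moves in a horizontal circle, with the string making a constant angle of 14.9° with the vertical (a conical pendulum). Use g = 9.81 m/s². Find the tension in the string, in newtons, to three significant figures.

Vertically the bob has no acceleration, so T cosθ = mg.
T = mg/cosθ = 2.35 × 9.81 / cos 14.9° = 23.05/0.9664 = 23.86 N.

23.9 N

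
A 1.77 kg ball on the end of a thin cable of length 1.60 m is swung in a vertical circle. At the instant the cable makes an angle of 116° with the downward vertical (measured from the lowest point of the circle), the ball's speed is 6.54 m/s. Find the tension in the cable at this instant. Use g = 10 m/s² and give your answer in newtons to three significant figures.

39.6 N

Take the radial direction toward the centre of the circle as positive. The component of the weight along the string toward the centre is −mg cos φ (φ measured from the bottom), so Newton's second law along the string gives T − mg cos φ = m v²/r.
cos 116° = -0.4384, so T = m(v²/r + g cos φ) = 1.77 × ((6.54)²/1.60 + 10.0 × -0.4384) = 1.77 × (26.73 + (-4.384)) = 1.77 × 22.35 = 39.56 N.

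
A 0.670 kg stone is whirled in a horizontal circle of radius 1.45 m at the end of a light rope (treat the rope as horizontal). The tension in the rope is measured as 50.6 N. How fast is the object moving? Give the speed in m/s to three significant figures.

10.5 m/s

T = m v²/r ⇒ v = √(T r / m) = √(50.6 × 1.45 / 0.670) = √109.5 = 10.46 m/s.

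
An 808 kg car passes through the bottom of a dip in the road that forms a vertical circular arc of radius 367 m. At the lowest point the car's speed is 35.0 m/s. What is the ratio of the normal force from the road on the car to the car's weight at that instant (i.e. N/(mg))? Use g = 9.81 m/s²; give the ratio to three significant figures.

1.34

At the bottom, N − mg = mv²/r, so N = m(v²/r + g) and N/(mg) = v²/(rg) + 1 = (35.0)²/(367 × 9.81) + 1 = 0.3403 + 1 = 1.340.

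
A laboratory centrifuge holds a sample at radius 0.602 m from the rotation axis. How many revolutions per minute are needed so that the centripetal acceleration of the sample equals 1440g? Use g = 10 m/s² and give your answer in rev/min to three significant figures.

1480 rev/min

Require ω²r = 1440g, so ω = √(1440 × 10.0/0.602) = 154.7 rad/s.
In rev/min: ω × 60/(2π) = 154.7 × 60/(2π) = 1477 rev/min.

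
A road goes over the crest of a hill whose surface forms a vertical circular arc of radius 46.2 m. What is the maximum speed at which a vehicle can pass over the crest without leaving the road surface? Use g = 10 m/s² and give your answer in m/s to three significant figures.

21.5 m/s

At the crest the centre of the circle is below the vehicle, so the net downward (centripetal) force is mg − N = mv²/r.
The vehicle leaves the road when N → 0, giving v_max = √(g r) = √(10.0 × 46.2) = 21.49 m/s.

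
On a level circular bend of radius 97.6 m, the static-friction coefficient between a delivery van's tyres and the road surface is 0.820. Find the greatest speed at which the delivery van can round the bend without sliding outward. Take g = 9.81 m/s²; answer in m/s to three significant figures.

Friction provides the centripetal force on a flat curve. At maximum speed it is at its limiting value: μ_s m g = m v²/r.
Mass cancels: v_max = √(μ_s g r) = √(0.820 × 9.81 × 97.6) = √785.1 = 28.02 m/s.

28.0 m/s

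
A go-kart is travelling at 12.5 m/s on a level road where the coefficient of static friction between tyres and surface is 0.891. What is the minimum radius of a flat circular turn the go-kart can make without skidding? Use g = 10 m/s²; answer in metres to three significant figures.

17.5 m

At the limit, μ_s m g = m v²/r, so r_min = v²/(μ_s g) = (12.5)²/(0.891 × 10.0) = 156.2/8.910 = 17.54 m.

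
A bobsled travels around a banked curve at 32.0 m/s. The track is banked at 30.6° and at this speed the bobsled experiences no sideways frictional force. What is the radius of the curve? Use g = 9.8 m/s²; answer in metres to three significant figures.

177 m

Frictionless banking: tanθ = v²/(rg), so r = v²/(g tanθ).
r = (32.0)²/(9.8 × tan 30.6°) = 1024/(9.8 × 0.5914) = 1024/5.796 = 176.7 m.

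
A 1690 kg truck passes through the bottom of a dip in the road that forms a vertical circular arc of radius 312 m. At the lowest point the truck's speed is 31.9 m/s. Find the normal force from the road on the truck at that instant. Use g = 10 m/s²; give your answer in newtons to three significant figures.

22400 N

At the lowest point, N points up (toward the centre) and the weight mg points down (away from the centre), so the net inward force is N − mg = mv²/r.
N = m(v²/r + g) = 1690 × ((31.9)²/312 + 10.0) = 1690 × (3.262 + 10.0) = 1690 × 13.26 = 22410 N.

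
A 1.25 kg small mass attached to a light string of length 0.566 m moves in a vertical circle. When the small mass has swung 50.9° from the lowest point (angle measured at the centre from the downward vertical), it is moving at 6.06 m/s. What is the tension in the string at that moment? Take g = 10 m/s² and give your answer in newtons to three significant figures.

89.0 N

Take the radial direction toward the centre of the circle as positive. The component of the weight along the string toward the centre is −mg cos φ (φ measured from the bottom), so Newton's second law along the string gives T − mg cos φ = m v²/r.
cos 50.9° = 0.6307, so T = m(v²/r + g cos φ) = 1.25 × ((6.06)²/0.566 + 10.0 × 0.6307) = 1.25 × (64.88 + (6.307)) = 1.25 × 71.19 = 88.99 N.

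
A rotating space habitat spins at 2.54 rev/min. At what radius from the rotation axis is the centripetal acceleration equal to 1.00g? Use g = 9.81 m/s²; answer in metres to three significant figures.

ω = 2.54 rev/min × 2π/60 = 0.2660 rad/s.
a_c = ω²r = 1.00g ⇒ r = 1.00 × 9.81 / (0.2660)² = 9.810/0.07075 = 138.7 m.

139 m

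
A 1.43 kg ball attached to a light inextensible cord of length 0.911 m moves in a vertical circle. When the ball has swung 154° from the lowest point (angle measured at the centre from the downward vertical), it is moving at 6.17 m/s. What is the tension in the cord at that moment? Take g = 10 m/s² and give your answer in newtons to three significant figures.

Take the radial direction toward the centre of the circle as positive. The component of the weight along the string toward the centre is −mg cos φ (φ measured from the bottom), so Newton's second law along the string gives T − mg cos φ = m v²/r.
cos 154° = -0.8988, so T = m(v²/r + g cos φ) = 1.43 × ((6.17)²/0.911 + 10.0 × -0.8988) = 1.43 × (41.79 + (-8.988)) = 1.43 × 32.80 = 46.90 N.

46.9 N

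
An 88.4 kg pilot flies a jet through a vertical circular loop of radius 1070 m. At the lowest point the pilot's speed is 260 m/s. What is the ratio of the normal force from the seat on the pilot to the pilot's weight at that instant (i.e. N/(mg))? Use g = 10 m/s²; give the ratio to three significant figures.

7.32

At the bottom, N − mg = mv²/r, so N = m(v²/r + g) and N/(mg) = v²/(rg) + 1 = (260)²/(1070 × 10.0) + 1 = 6.318 + 1 = 7.318.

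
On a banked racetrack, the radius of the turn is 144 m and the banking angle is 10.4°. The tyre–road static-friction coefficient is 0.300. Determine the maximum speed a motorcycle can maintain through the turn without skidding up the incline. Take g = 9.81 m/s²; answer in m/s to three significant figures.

At the maximum speed, friction acts down the slope at its limiting value f = μN. Radially (horizontal, toward centre): N sinθ + μN cosθ = mv²/r. Vertically: N cosθ − μN sinθ = mg.
Dividing: v² = r g (sinθ + μcosθ)/(cosθ − μsinθ).
sinθ + μcosθ = 0.1805 + 0.300×0.9836 = 0.4756; cosθ − μsinθ = 0.9836 − 0.300×0.1805 = 0.9294.
v² = 144 × 9.81 × 0.4756/0.9294 = 722.9 m²/s², so v = 26.89 m/s.

26.9 m/s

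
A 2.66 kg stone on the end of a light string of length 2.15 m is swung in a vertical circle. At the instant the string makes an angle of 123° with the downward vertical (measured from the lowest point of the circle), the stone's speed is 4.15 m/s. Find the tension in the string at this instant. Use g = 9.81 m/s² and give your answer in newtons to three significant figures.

Take the radial direction toward the centre of the circle as positive. The component of the weight along the string toward the centre is −mg cos φ (φ measured from the bottom), so Newton's second law along the string gives T − mg cos φ = m v²/r.
cos 123° = -0.5446, so T = m(v²/r + g cos φ) = 2.66 × ((4.15)²/2.15 + 9.81 × -0.5446) = 2.66 × (8.010 + (-5.343)) = 2.66 × 2.668 = 7.096 N.

7.10 N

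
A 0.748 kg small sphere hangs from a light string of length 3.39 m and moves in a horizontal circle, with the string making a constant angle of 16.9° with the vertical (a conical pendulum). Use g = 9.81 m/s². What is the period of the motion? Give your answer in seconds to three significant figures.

3.61 s

r = L sinθ = 0.9855 m. From T sinθ = mω²r and T cosθ = mg: tanθ = ω²r/g, so ω² = g tanθ / r = g/(L cosθ).
ω = √(g/(L cosθ)) = √(9.81/(3.39 × 0.9568)) = √3.024 = 1.739 rad/s.
Period = 2π/ω = 3.613 s.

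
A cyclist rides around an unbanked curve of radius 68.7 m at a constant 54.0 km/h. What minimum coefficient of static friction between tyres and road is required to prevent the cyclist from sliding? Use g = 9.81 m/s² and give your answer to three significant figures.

0.334

v = 54.0/3.6 = 15.00 m/s.
Friction provides the centripetal force: μ_s m g = m v²/r, so μ_s = v²/(g r) = (15.00)²/(9.81 × 68.7) = 225.0/673.9 = 0.3339.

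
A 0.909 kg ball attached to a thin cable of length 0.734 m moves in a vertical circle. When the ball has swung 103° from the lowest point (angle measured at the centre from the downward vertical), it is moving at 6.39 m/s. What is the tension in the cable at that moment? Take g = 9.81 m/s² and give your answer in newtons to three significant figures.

Take the radial direction toward the centre of the circle as positive. The component of the weight along the string toward the centre is −mg cos φ (φ measured from the bottom), so Newton's second law along the string gives T − mg cos φ = m v²/r.
cos 103° = -0.2250, so T = m(v²/r + g cos φ) = 0.909 × ((6.39)²/0.734 + 9.81 × -0.2250) = 0.909 × (55.63 + (-2.207)) = 0.909 × 53.42 = 48.56 N.

48.6 N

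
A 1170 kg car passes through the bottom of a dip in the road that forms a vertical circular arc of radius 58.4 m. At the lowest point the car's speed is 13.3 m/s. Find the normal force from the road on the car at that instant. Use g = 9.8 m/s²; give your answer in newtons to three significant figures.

At the lowest point, N points up (toward the centre) and the weight mg points down (away from the centre), so the net inward force is N − mg = mv²/r.
N = m(v²/r + g) = 1170 × ((13.3)²/58.4 + 9.8) = 1170 × (3.029 + 9.8) = 1170 × 12.83 = 15010 N.

15000 N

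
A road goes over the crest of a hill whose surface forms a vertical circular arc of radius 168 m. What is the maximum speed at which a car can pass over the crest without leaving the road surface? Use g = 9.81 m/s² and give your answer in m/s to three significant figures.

40.6 m/s

At the crest the centre of the circle is below the car, so the net downward (centripetal) force is mg − N = mv²/r.
The car leaves the road when N → 0, giving v_max = √(g r) = √(9.81 × 168) = 40.60 m/s.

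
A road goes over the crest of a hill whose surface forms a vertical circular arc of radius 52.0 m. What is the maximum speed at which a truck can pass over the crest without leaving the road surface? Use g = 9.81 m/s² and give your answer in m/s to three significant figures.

22.6 m/s

At the crest the centre of the circle is below the truck, so the net downward (centripetal) force is mg − N = mv²/r.
The truck leaves the road when N → 0, giving v_max = √(g r) = √(9.81 × 52.0) = 22.59 m/s.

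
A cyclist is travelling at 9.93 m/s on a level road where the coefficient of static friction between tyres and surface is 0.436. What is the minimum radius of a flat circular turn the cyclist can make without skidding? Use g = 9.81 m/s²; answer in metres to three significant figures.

At the limit, μ_s m g = m v²/r, so r_min = v²/(μ_s g) = (9.93)²/(0.436 × 9.81) = 98.60/4.277 = 23.05 m.

23.1 m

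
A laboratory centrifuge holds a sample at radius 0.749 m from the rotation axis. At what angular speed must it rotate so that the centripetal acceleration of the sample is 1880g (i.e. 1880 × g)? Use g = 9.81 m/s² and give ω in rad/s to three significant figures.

Centripetal acceleration a_c = ω²r. Setting ω²r = 1880g:
ω = √(1880g / r) = √(1880 × 9.81 / 0.749) = √24620 = 156.9 rad/s.

157 rad/s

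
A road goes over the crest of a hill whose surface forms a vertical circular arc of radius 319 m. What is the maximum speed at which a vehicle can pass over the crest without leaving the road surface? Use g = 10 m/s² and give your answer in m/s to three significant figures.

56.5 m/s

At the crest the centre of the circle is below the vehicle, so the net downward (centripetal) force is mg − N = mv²/r.
The vehicle leaves the road when N → 0, giving v_max = √(g r) = √(10.0 × 319) = 56.48 m/s.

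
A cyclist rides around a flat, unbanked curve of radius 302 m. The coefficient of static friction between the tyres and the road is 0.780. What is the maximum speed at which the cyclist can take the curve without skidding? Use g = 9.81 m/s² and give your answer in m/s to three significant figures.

The only inward force on a level bend is static friction, so at the limit f_s = μ_s N = μ_s m g = m v²/r.
Mass cancels: v_max = √(μ_s g r) = √(0.780 × 9.81 × 302) = √2311 = 48.07 m/s.

48.1 m/s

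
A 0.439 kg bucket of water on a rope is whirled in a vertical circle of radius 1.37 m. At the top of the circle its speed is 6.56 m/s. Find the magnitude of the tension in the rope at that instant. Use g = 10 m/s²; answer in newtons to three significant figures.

At the top, both T and the weight mg point inward (toward the centre), so T + mg = mv²/r.
T = m(v²/r − g) = 0.439 × ((6.56)²/1.37 − 10.0) = 0.439 × (31.41 − 10.0) = 0.439 × 21.41 = 9.400 N.

9.40 N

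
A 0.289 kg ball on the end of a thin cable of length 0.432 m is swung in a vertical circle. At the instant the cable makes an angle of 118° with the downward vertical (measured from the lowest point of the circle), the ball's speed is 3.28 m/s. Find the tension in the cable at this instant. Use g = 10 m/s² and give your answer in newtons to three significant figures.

Take the radial direction toward the centre of the circle as positive. The component of the weight along the string toward the centre is −mg cos φ (φ measured from the bottom), so Newton's second law along the string gives T − mg cos φ = m v²/r.
cos 118° = -0.4695, so T = m(v²/r + g cos φ) = 0.289 × ((3.28)²/0.432 + 10.0 × -0.4695) = 0.289 × (24.90 + (-4.695)) = 0.289 × 20.21 = 5.840 N.

5.84 N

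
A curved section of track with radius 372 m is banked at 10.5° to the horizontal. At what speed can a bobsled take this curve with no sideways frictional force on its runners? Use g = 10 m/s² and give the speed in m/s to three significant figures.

26.3 m/s

On a frictionless banked curve, N sinθ = mv²/r and N cosθ = mg, so tanθ = v²/(rg).
v = √(r g tanθ) = √(372 × 10.0 × tan 10.5°) = √(372 × 10.0 × 0.1853) = √689.5 = 26.26 m/s.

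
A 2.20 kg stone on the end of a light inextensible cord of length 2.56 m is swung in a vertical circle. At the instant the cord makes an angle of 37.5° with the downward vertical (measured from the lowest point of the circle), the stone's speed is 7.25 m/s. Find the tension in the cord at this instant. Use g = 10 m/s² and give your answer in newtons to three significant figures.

Take the radial direction toward the centre of the circle as positive. The component of the weight along the string toward the centre is −mg cos φ (φ measured from the bottom), so Newton's second law along the string gives T − mg cos φ = m v²/r.
cos 37.5° = 0.7934, so T = m(v²/r + g cos φ) = 2.20 × ((7.25)²/2.56 + 10.0 × 0.7934) = 2.20 × (20.53 + (7.934)) = 2.20 × 28.47 = 62.62 N.

62.6 N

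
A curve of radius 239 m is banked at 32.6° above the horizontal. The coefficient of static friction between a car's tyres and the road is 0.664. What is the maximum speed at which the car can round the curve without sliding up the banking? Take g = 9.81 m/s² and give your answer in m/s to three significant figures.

At the maximum speed, friction acts down the slope at its limiting value f = μN. Radially (horizontal, toward centre): N sinθ + μN cosθ = mv²/r. Vertically: N cosθ − μN sinθ = mg.
Dividing: v² = r g (sinθ + μcosθ)/(cosθ − μsinθ).
sinθ + μcosθ = 0.5388 + 0.664×0.8425 = 1.098; cosθ − μsinθ = 0.8425 − 0.664×0.5388 = 0.4847.
v² = 239 × 9.81 × 1.098/0.4847 = 5312 m²/s², so v = 72.88 m/s.

72.9 m/s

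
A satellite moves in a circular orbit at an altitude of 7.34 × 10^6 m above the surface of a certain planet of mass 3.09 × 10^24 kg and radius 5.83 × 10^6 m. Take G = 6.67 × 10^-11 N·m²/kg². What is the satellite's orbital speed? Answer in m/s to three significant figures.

Orbital radius r = R + h = 5.83 × 10^6 + 7.34 × 10^6 = 1.317 × 10^7 m.
Gravity supplies the centripetal force: G M m / r² = m v² / r, so v = √(GM/r).
v = √(6.67 × 10^-11 × 3.09 × 10^24 / 1.317 × 10^7) = √(1.565 × 10^7) = 3956 m/s.

3960 m/s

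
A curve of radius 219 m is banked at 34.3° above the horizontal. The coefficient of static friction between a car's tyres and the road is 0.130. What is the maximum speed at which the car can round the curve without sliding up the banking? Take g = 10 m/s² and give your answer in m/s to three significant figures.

44.2 m/s

At the maximum speed, friction acts down the slope at its limiting value f = μN. Radially (horizontal, toward centre): N sinθ + μN cosθ = mv²/r. Vertically: N cosθ − μN sinθ = mg.
Dividing: v² = r g (sinθ + μcosθ)/(cosθ − μsinθ).
sinθ + μcosθ = 0.5635 + 0.130×0.8261 = 0.6709; cosθ − μsinθ = 0.8261 − 0.130×0.5635 = 0.7528.
v² = 219 × 10.0 × 0.6709/0.7528 = 1952 m²/s², so v = 44.18 m/s.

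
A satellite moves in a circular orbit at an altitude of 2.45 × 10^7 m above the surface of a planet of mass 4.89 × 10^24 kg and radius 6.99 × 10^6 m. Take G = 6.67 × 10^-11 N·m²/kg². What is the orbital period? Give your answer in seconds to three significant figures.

r = R + h = 6.99 × 10^6 + 2.45 × 10^7 = 3.149 × 10^7 m. Gravity provides the centripetal force: G M m / r² = m v² / r ⇒ v = √(GM/r) = 3218 m/s.
T = 2πr/v = 2π × 3.149 × 10^7 / 3218 = 61480 s.

61500 s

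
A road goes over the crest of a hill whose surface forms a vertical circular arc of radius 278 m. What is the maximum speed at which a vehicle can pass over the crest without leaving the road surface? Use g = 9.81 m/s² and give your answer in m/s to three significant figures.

At the crest the centre of the circle is below the vehicle, so the net downward (centripetal) force is mg − N = mv²/r.
The vehicle leaves the road when N → 0, giving v_max = √(g r) = √(9.81 × 278) = 52.22 m/s.

52.2 m/s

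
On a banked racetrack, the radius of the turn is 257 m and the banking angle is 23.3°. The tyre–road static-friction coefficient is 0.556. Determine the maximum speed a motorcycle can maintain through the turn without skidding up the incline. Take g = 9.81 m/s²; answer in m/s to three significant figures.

At the maximum speed, friction acts down the slope at its limiting value f = μN. Radially (horizontal, toward centre): N sinθ + μN cosθ = mv²/r. Vertically: N cosθ − μN sinθ = mg.
Dividing: v² = r g (sinθ + μcosθ)/(cosθ − μsinθ).
sinθ + μcosθ = 0.3955 + 0.556×0.9184 = 0.9062; cosθ − μsinθ = 0.9184 − 0.556×0.3955 = 0.6985.
v² = 257 × 9.81 × 0.9062/0.6985 = 3271 m²/s², so v = 57.19 m/s.

57.2 m/s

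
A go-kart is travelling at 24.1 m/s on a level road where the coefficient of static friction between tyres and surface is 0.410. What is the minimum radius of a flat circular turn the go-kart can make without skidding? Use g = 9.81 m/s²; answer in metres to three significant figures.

At the limit, μ_s m g = m v²/r, so r_min = v²/(μ_s g) = (24.1)²/(0.410 × 9.81) = 580.8/4.022 = 144.4 m.

144 m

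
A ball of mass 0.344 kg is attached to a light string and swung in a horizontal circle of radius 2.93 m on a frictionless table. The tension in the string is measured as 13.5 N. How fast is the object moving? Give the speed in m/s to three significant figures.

T = m v²/r ⇒ v = √(T r / m) = √(13.5 × 2.93 / 0.344) = √115.0 = 10.72 m/s.

10.7 m/s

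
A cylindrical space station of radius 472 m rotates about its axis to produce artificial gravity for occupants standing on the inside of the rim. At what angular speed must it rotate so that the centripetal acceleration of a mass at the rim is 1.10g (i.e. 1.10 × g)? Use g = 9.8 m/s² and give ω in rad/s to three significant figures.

0.151 rad/s

Centripetal acceleration a_c = ω²r. Setting ω²r = 1.10g:
ω = √(1.10g / r) = √(1.10 × 9.8 / 472) = √0.02284 = 0.1511 rad/s.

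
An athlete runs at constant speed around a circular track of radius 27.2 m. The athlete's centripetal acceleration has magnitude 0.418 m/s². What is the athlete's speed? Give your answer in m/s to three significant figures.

a_c = v²/r ⇒ v = √(a_c · r) = √(0.418 × 27.2) = √11.37 = 3.372 m/s.

3.37 m/s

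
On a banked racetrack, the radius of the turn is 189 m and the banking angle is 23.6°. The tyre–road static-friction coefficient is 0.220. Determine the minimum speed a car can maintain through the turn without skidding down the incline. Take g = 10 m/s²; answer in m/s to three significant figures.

At the minimum speed, friction acts up the slope at its limiting value f = μN. Radially (horizontal, toward centre): N sinθ − μN cosθ = mv²/r. Vertically: N cosθ + μN sinθ = mg.
Dividing: v² = r g (sinθ − μcosθ)/(cosθ + μsinθ).
sinθ − μcosθ = 0.4003 − 0.220×0.9164 = 0.1987; cosθ + μsinθ = 0.9164 + 0.220×0.4003 = 1.004.
v² = 189 × 10.0 × 0.1987/1.004 = 374.0 m²/s², so v = 19.34 m/s.

19.3 m/s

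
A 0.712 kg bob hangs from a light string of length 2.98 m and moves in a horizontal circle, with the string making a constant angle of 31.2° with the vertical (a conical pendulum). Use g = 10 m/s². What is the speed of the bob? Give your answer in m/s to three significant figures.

3.06 m/s

The radius of the circle is r = L sinθ = 2.98 × sin 31.2° = 1.544 m.
Horizontally T sinθ = mv²/r and vertically T cosθ = mg, so tanθ = v²/(rg).
v = √(r g tanθ) = √(1.544 × 10.0 × 0.6056) = √9.349 = 3.058 m/s.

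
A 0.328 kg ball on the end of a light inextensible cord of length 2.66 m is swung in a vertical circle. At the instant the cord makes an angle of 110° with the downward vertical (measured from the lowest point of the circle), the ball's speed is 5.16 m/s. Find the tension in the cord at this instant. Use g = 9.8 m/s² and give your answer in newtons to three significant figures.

2.18 N

Take the radial direction toward the centre of the circle as positive. The component of the weight along the string toward the centre is −mg cos φ (φ measured from the bottom), so Newton's second law along the string gives T − mg cos φ = m v²/r.
cos 110° = -0.3420, so T = m(v²/r + g cos φ) = 0.328 × ((5.16)²/2.66 + 9.8 × -0.3420) = 0.328 × (10.01 + (-3.352)) = 0.328 × 6.658 = 2.184 N.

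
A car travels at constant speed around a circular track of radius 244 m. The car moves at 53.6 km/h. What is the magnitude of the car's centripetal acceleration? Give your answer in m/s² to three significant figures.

v = 53.6 km/h = 53.6/3.6 = 14.89 m/s.
a_c = v²/r = (14.89)²/244 = 221.7/244 = 0.9085 m/s².

0.909 m/s²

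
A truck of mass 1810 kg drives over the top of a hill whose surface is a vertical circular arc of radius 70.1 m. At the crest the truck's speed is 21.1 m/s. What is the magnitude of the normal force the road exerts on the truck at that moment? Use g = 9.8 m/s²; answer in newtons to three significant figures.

At the crest the centripetal acceleration points downward (toward the centre of the arc), so mg − N = mv²/r.
N = m(g − v²/r) = 1810 × (9.8 − (21.1)²/70.1) = 1810 × (9.8 − 6.351) = 1810 × 3.449 = 6243 N.

6240 N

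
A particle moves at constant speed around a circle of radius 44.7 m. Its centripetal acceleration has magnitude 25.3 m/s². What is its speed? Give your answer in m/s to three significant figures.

a_c = v²/r ⇒ v = √(a_c · r) = √(25.3 × 44.7) = √1131 = 33.63 m/s.

33.6 m/s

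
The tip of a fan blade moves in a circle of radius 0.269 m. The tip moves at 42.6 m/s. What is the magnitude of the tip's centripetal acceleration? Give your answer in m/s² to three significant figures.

a_c = v²/r = (42.60)²/0.269 = 1815/0.269 = 6746 m/s².

6750 m/s²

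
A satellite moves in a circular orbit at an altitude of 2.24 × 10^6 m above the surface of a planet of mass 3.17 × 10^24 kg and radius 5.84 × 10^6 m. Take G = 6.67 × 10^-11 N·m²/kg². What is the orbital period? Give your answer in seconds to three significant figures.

r = R + h = 5.84 × 10^6 + 2.24 × 10^6 = 8.080 × 10^6 m. Gravity provides the centripetal force: G M m / r² = m v² / r ⇒ v = √(GM/r) = 5115 m/s.
T = 2πr/v = 2π × 8.080 × 10^6 / 5115 = 9924 s.

9920 s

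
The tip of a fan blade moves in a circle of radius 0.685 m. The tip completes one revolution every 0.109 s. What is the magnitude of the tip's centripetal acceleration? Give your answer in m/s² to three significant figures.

v = 2πr/T = 2π × 0.685/0.109 = 39.49 m/s.
a_c = v²/r = (39.49)²/0.685 = 1559/0.685 = 2276 m/s².

2280 m/s²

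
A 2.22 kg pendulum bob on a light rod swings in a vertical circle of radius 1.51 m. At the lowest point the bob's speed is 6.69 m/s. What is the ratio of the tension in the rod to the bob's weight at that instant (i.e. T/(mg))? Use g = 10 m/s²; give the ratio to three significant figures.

At the bottom, T − mg = mv²/r, so T = m(v²/r + g) and T/(mg) = v²/(rg) + 1 = (6.69)²/(1.51 × 10.0) + 1 = 2.964 + 1 = 3.964.

3.96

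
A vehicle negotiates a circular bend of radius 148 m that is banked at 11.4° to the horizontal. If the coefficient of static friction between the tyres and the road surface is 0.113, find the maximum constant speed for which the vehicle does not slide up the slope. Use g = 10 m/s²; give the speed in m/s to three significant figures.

At the maximum speed, friction acts down the slope at its limiting value f = μN. Radially (horizontal, toward centre): N sinθ + μN cosθ = mv²/r. Vertically: N cosθ − μN sinθ = mg.
Dividing: v² = r g (sinθ + μcosθ)/(cosθ − μsinθ).
sinθ + μcosθ = 0.1977 + 0.113×0.9803 = 0.3084; cosθ − μsinθ = 0.9803 − 0.113×0.1977 = 0.9579.
v² = 148 × 10.0 × 0.3084/0.9579 = 476.5 m²/s², so v = 21.83 m/s.

21.8 m/s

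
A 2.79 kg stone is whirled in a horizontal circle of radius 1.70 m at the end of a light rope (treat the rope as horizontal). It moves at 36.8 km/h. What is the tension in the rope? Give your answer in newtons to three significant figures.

171 N

v = 36.8 km/h = 36.8/3.6 = 10.22 m/s.
The tension is the only horizontal force, so it supplies the full centripetal force: T = m v²/r = 2.79 × (10.22)²/1.70 = 2.79 × 104.5/1.70 = 171.5 N.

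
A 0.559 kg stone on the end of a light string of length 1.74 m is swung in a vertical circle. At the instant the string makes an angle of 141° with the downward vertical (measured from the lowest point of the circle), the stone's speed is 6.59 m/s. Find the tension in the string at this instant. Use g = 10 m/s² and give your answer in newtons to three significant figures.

9.61 N

Take the radial direction toward the centre of the circle as positive. The component of the weight along the string toward the centre is −mg cos φ (φ measured from the bottom), so Newton's second law along the string gives T − mg cos φ = m v²/r.
cos 141° = -0.7771, so T = m(v²/r + g cos φ) = 0.559 × ((6.59)²/1.74 + 10.0 × -0.7771) = 0.559 × (24.96 + (-7.771)) = 0.559 × 17.19 = 9.608 N.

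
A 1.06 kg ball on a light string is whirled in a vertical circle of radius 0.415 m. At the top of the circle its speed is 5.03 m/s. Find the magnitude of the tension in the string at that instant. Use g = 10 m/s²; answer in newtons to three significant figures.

54.0 N

At the top, both T and the weight mg point inward (toward the centre), so T + mg = mv²/r.
T = m(v²/r − g) = 1.06 × ((5.03)²/0.415 − 10.0) = 1.06 × (60.97 − 10.0) = 1.06 × 50.97 = 54.02 N.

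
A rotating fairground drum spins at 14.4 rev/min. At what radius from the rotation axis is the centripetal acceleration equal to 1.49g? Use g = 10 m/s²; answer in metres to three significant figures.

6.55 m

ω = 14.4 rev/min × 2π/60 = 1.508 rad/s.
a_c = ω²r = 1.49g ⇒ r = 1.49 × 10.0 / (1.508)² = 14.90/2.274 = 6.552 m.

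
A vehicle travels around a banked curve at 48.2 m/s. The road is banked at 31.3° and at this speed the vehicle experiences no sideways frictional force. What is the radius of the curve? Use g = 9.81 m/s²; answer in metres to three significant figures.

Frictionless banking: tanθ = v²/(rg), so r = v²/(g tanθ).
r = (48.2)²/(9.81 × tan 31.3°) = 2323/(9.81 × 0.6080) = 2323/5.965 = 389.5 m.

390 m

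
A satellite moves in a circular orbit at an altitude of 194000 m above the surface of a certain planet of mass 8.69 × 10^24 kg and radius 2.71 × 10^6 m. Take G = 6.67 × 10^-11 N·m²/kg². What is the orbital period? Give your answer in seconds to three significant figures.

r = R + h = 2.71 × 10^6 + 194000 = 2.904 × 10^6 m. Gravity provides the centripetal force: G M m / r² = m v² / r ⇒ v = √(GM/r) = 14130 m/s.
T = 2πr/v = 2π × 2.904 × 10^6 / 14130 = 1292 s.

1290 s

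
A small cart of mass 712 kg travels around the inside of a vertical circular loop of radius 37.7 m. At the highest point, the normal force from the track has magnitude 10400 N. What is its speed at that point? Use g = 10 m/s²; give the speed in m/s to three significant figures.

30.5 m/s

At the top, N + mg = mv²/r, so v = √(r(N/m + g)) = √(37.7 × (10400/712 + 10.0)) = √(37.7 × 24.61) = √927.7 = 30.46 m/s.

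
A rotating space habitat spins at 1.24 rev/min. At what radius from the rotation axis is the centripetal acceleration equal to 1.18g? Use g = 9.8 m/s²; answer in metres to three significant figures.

ω = 1.24 rev/min × 2π/60 = 0.1299 rad/s.
a_c = ω²r = 1.18g ⇒ r = 1.18 × 9.8 / (0.1299)² = 11.56/0.01686 = 685.8 m.

686 m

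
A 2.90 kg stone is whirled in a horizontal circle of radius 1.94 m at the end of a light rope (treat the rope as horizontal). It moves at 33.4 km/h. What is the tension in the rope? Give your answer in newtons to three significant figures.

v = 33.4 km/h = 33.4/3.6 = 9.278 m/s.
The tension is the only horizontal force, so it supplies the full centripetal force: T = m v²/r = 2.90 × (9.278)²/1.94 = 2.90 × 86.08/1.94 = 128.7 N.

129 N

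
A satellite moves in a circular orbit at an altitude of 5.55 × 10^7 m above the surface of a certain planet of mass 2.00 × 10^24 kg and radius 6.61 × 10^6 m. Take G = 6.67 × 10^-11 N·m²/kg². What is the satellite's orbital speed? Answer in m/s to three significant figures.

1470 m/s

Orbital radius r = R + h = 6.61 × 10^6 + 5.55 × 10^7 = 6.211 × 10^7 m.
Gravity supplies the centripetal force: G M m / r² = m v² / r, so v = √(GM/r).
v = √(6.67 × 10^-11 × 2.00 × 10^24 / 6.211 × 10^7) = √(2.148 × 10^6) = 1466 m/s.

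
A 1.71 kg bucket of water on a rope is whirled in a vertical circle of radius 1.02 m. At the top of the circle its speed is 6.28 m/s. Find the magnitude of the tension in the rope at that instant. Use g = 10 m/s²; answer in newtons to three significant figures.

49.0 N

At the top, both T and the weight mg point inward (toward the centre), so T + mg = mv²/r.
T = m(v²/r − g) = 1.71 × ((6.28)²/1.02 − 10.0) = 1.71 × (38.67 − 10.0) = 1.71 × 28.67 = 49.02 N.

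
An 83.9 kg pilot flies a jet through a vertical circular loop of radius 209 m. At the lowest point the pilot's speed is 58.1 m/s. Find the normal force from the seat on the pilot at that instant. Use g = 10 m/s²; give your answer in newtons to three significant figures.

2190 N

At the lowest point, N points up (toward the centre) and the weight mg points down (away from the centre), so the net inward force is N − mg = mv²/r.
N = m(v²/r + g) = 83.9 × ((58.1)²/209 + 10.0) = 83.9 × (16.15 + 10.0) = 83.9 × 26.15 = 2194 N.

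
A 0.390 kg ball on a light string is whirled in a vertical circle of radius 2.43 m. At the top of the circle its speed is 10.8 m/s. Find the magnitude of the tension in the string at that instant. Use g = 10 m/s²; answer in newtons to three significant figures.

At the top, both T and the weight mg point inward (toward the centre), so T + mg = mv²/r.
T = m(v²/r − g) = 0.390 × ((10.8)²/2.43 − 10.0) = 0.390 × (48.00 − 10.0) = 0.390 × 38.00 = 14.82 N.

14.8 N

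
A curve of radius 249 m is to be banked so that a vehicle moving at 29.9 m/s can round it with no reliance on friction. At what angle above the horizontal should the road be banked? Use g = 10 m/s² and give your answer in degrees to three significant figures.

With no friction, the horizontal component of the normal force provides the centripetal force: N sinθ = mv²/r, while N cosθ = mg vertically.
Dividing: tanθ = v²/(r g) = (29.9)²/(249 × 10.0) = 894.0/2490 = 0.3590.
θ = arctan(0.3590) = 19.75°.

19.8°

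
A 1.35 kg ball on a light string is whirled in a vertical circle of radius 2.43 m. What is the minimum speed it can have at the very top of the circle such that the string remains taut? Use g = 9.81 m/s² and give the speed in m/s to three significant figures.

At the top, both weight mg and T point toward the centre: T + mg = mv²/r.
At minimum speed T → 0, so mg = mv_min²/r ⇒ v_min = √(g r) = √(9.81 × 2.43) = 4.882 m/s.

4.88 m/s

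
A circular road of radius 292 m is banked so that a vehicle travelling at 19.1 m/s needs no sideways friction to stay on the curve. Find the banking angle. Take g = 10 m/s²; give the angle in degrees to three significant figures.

7.12°

For a frictionless banked turn: horizontally N sinθ = mv²/r and vertically N cosθ = mg.
Dividing: tanθ = v²/(r g) = (19.1)²/(292 × 10.0) = 364.8/2920 = 0.1249.
θ = arctan(0.1249) = 7.121°.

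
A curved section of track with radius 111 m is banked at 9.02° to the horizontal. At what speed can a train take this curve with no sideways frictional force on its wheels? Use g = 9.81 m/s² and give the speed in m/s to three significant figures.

On a frictionless banked curve, N sinθ = mv²/r and N cosθ = mg, so tanθ = v²/(rg).
v = √(r g tanθ) = √(111 × 9.81 × tan 9.02°) = √(111 × 9.81 × 0.1587) = √172.9 = 13.15 m/s.

13.1 m/s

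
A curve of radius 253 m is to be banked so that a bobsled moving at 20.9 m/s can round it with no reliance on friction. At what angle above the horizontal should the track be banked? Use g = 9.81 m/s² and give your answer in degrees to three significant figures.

For a frictionless banked turn: horizontally N sinθ = mv²/r and vertically N cosθ = mg.
Dividing: tanθ = v²/(r g) = (20.9)²/(253 × 9.81) = 436.8/2482 = 0.1760.
θ = arctan(0.1760) = 9.982°.

9.98°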